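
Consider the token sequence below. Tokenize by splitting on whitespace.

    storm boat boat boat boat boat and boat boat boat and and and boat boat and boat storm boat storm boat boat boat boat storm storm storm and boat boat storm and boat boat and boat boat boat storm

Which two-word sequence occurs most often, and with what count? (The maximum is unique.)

"boat boat", 14 times

Bigram frequencies (highest first):
  boat boat: 14
  and boat: 6
  boat storm: 5
  boat and: 4
  storm boat: 3
  and and: 2
  … (2 more, each ≤ 2)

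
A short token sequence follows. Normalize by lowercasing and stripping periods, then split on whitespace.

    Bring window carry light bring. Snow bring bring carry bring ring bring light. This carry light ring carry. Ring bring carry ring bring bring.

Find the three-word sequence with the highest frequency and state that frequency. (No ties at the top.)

"carry ring bring", 2 times

Trigram frequencies (highest first):
  carry ring bring: 2
  bring window carry: 1
  window carry light: 1
  carry light bring: 1
  light bring snow: 1
  bring snow bring: 1
  … (15 more, each ≤ 1)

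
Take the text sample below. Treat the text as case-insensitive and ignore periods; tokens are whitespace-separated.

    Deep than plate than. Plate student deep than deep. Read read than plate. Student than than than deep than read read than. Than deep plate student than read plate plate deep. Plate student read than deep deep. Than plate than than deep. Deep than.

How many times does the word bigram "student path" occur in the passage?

0

Scanning the 43 overlapping bigram windows for "student path":
  (none found)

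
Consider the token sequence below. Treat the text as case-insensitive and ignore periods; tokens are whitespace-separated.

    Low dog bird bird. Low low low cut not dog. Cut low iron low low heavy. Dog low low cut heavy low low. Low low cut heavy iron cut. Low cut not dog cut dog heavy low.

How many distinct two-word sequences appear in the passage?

21

37 tokens → 36 bigram windows in total.
Repeated bigrams (each contributes count−1 duplicates):
  low low: 7
  low cut: 4
  cut heavy: 2
  cut low: 2
  cut not: 2
  dog cut: 2
  heavy low: 2
  not dog: 2
15 duplicate windows → 36 − 15 = 21 distinct.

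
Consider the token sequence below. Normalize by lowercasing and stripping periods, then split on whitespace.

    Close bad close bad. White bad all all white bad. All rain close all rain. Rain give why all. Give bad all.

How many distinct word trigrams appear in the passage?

22 tokens → 20 trigram windows in total.
Repeated trigrams (each contributes count−1 duplicates):
  white bad all: 2
1 duplicate windows → 20 − 1 = 19 distinct.

19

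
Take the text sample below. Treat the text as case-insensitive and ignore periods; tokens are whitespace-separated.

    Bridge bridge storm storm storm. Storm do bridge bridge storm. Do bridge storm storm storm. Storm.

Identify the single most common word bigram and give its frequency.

Bigram frequencies (highest first):
  storm storm: 6
  bridge storm: 3
  bridge bridge: 2
  storm do: 2
  do bridge: 2

"storm storm", 6 times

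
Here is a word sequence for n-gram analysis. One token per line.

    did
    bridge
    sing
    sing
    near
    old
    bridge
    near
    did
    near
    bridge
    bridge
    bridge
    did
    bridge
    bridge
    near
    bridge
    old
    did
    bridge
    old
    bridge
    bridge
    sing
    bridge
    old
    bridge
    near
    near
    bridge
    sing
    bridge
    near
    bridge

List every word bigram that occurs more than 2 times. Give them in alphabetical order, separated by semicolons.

Bigram counts meeting the condition (more than 2 times):
  bridge bridge: 4
  bridge near: 4
  bridge old: 3
  bridge sing: 3
  did bridge: 3
  near bridge: 4
  old bridge: 3

bridge bridge; bridge near; bridge old; bridge sing; did bridge; near bridge; old bridge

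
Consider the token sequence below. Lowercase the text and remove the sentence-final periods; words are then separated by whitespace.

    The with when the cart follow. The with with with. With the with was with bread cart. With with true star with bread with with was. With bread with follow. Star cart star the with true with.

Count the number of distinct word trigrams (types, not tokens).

31

37 tokens → 35 trigram windows in total.
Repeated trigrams (each contributes count−1 duplicates):
  was with bread: 2
  with bread with: 2
  with was with: 2
  with with with: 2
4 duplicate windows → 35 − 4 = 31 distinct.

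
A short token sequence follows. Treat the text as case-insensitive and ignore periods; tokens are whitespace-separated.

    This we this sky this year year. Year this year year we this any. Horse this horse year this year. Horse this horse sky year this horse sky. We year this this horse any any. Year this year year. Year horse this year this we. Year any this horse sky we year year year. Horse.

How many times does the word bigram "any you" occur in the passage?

Scanning the 54 overlapping bigram windows for "any you":
  (none found)

0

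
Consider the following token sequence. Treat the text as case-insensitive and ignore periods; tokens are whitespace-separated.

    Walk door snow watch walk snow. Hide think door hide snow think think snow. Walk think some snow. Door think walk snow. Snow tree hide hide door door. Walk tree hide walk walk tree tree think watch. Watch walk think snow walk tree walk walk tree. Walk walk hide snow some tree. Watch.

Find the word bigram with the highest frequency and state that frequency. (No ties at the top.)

"walk tree", 4 times

Bigram frequencies (highest first):
  walk tree: 4
  walk walk: 3
  watch walk: 2
  walk snow: 2
  hide snow: 2
  think snow: 2
  … (33 more, each ≤ 2)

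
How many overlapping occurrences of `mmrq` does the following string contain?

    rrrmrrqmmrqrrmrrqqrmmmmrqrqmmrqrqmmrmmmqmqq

3

Sliding a length-4 window over the 43 characters (40 positions):
  position 8–11: mmrq
  position 22–25: mmrq
  position 28–31: mmrq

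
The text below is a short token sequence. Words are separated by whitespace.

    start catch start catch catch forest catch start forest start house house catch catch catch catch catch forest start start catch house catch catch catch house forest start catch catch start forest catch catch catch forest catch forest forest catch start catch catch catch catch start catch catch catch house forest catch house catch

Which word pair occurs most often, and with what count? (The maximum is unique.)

"catch catch", 15 times

Bigram frequencies (highest first):
  catch catch: 15
  start catch: 6
  catch start: 5
  forest catch: 5
  catch forest: 4
  catch house: 4
  … (8 more, each ≤ 3)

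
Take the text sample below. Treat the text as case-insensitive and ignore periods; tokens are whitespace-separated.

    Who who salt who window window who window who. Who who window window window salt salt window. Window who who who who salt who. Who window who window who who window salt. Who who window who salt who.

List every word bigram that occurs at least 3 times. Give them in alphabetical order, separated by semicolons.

salt who; who salt; who who; who window; window who; window window

Bigram counts meeting the condition (at least 3 times):
  salt who: 4
  who salt: 3
  who who: 9
  who window: 7
  window who: 6
  window window: 4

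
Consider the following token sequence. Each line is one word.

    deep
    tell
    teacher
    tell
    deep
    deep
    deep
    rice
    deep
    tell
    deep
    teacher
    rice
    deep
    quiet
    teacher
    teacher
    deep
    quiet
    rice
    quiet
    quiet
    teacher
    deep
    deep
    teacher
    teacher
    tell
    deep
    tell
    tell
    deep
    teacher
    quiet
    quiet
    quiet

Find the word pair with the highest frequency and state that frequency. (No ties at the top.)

"tell deep", 4 times

Bigram frequencies (highest first):
  tell deep: 4
  deep tell: 3
  deep deep: 3
  deep teacher: 3
  quiet quiet: 3
  teacher tell: 2
  … (12 more, each ≤ 2)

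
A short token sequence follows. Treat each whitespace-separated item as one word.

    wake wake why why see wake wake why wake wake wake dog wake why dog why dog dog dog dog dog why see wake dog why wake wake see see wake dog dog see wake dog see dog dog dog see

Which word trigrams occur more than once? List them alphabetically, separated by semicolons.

dog dog dog; dog dog see; see wake dog; wake wake why; why see wake; why wake wake

Trigram counts meeting the condition (more than once):
  dog dog dog: 4
  dog dog see: 2
  see wake dog: 3
  wake wake why: 2
  why see wake: 2
  why wake wake: 2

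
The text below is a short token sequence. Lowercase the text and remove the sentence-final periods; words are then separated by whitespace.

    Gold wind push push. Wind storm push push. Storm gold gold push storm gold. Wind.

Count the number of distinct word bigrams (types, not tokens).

15 tokens → 14 bigram windows in total.
Repeated bigrams (each contributes count−1 duplicates):
  gold wind: 2
  push push: 2
  push storm: 2
  storm gold: 2
4 duplicate windows → 14 − 4 = 10 distinct.

10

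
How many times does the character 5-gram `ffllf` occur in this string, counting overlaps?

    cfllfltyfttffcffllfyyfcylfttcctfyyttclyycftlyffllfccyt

Sliding a length-5 window over the 54 characters (50 positions):
  position 15–19: ffllf
  position 46–50: ffllf

2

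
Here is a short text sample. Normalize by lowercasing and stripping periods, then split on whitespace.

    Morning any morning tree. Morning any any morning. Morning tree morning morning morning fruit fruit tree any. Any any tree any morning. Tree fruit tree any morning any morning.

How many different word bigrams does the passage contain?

12

29 tokens → 28 bigram windows in total.
Repeated bigrams (each contributes count−1 duplicates):
  any morning: 5
  any any: 3
  morning any: 3
  morning morning: 3
  morning tree: 3
  tree any: 3
  fruit tree: 2
  tree morning: 2
16 duplicate windows → 28 − 16 = 12 distinct.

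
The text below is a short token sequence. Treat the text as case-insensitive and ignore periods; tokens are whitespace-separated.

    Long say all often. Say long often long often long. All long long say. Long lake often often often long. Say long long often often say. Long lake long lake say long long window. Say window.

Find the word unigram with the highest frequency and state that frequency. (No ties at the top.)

Unigram frequencies (highest first):
  long: 14
  often: 8
  say: 7
  lake: 3
  all: 2
  window: 2

"long", 14 times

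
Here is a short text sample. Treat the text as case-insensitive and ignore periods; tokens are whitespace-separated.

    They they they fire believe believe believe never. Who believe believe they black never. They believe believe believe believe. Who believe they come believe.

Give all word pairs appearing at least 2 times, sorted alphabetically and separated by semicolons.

Bigram counts meeting the condition (at least 2 times):
  believe believe: 6
  believe they: 2
  they they: 2
  who believe: 2

believe believe; believe they; they they; who believe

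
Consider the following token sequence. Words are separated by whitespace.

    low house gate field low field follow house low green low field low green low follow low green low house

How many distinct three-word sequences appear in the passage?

16

20 tokens → 18 trigram windows in total.
Repeated trigrams (each contributes count−1 duplicates):
  low green low: 3
2 duplicate windows → 18 − 2 = 16 distinct.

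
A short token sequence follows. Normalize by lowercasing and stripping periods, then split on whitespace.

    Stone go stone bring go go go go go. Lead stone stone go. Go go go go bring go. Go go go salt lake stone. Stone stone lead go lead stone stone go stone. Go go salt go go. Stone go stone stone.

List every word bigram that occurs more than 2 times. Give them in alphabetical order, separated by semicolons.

Bigram counts meeting the condition (more than 2 times):
  go go: 13
  go stone: 4
  stone go: 5
  stone stone: 5

go go; go stone; stone go; stone stone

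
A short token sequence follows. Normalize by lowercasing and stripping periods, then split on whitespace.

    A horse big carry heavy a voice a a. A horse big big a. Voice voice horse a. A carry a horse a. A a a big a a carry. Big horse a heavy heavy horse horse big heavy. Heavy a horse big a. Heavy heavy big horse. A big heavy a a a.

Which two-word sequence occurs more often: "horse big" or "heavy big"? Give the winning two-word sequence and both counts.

"horse big" (4 vs 1)

"horse big": 4 occurrences
"heavy big": 1 occurrence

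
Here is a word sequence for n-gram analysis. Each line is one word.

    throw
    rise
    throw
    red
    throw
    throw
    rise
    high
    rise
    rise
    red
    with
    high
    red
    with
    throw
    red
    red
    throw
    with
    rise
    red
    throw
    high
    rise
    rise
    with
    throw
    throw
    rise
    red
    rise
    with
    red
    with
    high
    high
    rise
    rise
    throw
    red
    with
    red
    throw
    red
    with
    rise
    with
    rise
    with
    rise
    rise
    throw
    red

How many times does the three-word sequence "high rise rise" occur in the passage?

3

Scanning the 52 overlapping trigram windows for "high rise rise":
  position 8–10: high rise rise
  position 24–26: high rise rise
  position 37–39: high rise rise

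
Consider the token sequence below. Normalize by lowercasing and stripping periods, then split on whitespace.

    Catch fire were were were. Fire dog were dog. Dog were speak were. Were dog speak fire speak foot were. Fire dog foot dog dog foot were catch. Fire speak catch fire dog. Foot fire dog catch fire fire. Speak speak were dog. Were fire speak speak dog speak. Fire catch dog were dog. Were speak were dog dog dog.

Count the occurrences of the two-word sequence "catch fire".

Scanning the 59 overlapping bigram windows for "catch fire":
  position 1–2: catch fire
  position 28–29: catch fire
  position 31–32: catch fire
  position 37–38: catch fire

4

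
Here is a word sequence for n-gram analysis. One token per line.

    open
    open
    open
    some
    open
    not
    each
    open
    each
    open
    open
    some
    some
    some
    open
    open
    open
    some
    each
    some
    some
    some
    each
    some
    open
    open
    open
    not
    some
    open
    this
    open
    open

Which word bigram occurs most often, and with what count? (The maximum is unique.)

"open open", 8 times

Bigram frequencies (highest first):
  open open: 8
  some open: 4
  some some: 4
  open some: 3
  open not: 2
  each open: 2
  … (7 more, each ≤ 2)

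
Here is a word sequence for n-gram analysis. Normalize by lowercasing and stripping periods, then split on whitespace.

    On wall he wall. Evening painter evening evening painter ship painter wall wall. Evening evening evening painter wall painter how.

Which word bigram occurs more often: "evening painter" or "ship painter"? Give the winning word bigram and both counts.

"evening painter" (3 vs 1)

"evening painter": 3 occurrences
"ship painter": 1 occurrence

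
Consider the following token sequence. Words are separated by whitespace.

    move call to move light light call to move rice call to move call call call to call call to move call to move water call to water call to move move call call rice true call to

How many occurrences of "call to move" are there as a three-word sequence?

6

Scanning the 36 overlapping trigram windows for "call to move":
  position 2–4: call to move
  position 7–9: call to move
  position 11–13: call to move
  position 19–21: call to move
  position 22–24: call to move
  position 29–31: call to move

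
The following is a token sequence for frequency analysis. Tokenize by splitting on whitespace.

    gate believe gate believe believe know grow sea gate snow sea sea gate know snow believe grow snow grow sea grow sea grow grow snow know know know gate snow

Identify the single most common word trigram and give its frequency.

Trigram frequencies (highest first):
  grow sea grow: 2
  gate believe gate: 1
  believe gate believe: 1
  gate believe believe: 1
  believe believe know: 1
  believe know grow: 1
  … (21 more, each ≤ 1)

"grow sea grow", 2 times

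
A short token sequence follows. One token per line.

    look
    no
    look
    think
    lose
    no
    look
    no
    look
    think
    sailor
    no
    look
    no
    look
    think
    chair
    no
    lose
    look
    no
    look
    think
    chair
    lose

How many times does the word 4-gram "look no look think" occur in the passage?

Scanning the 22 overlapping 4-gram windows for "look no look think":
  position 1–4: look no look think
  position 7–10: look no look think
  position 13–16: look no look think
  position 20–23: look no look think

4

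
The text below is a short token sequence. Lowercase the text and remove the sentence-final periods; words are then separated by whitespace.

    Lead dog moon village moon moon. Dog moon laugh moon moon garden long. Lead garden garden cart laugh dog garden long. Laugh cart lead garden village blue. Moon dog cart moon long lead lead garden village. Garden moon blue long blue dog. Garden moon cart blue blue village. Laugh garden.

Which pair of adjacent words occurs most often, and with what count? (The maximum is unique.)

"lead garden", 3 times

Bigram frequencies (highest first):
  lead garden: 3
  dog moon: 2
  moon moon: 2
  moon dog: 2
  garden long: 2
  long lead: 2
  … (33 more, each ≤ 2)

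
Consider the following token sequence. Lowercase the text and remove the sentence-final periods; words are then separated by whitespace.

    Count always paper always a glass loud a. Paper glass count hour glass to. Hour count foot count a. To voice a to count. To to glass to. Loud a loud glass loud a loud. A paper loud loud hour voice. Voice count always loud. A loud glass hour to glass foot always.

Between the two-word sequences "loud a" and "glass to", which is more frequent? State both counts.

"loud a": 5 occurrences
"glass to": 2 occurrences

"loud a" (5 vs 2)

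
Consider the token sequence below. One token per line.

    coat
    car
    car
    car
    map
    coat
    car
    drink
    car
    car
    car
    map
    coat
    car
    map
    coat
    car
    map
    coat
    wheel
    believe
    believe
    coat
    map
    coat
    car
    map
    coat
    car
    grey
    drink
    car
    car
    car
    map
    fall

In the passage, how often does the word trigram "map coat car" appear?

5

Scanning the 34 overlapping trigram windows for "map coat car":
  position 5–7: map coat car
  position 12–14: map coat car
  position 15–17: map coat car
  position 24–26: map coat car
  position 27–29: map coat car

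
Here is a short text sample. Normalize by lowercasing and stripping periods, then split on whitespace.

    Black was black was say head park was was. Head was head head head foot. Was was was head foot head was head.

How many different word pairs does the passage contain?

13

23 tokens → 22 bigram windows in total.
Repeated bigrams (each contributes count−1 duplicates):
  was head: 4
  was was: 3
  black was: 2
  head foot: 2
  head head: 2
  head was: 2
9 duplicate windows → 22 − 9 = 13 distinct.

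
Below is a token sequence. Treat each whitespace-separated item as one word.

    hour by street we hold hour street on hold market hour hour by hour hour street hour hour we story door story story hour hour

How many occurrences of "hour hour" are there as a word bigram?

Scanning the 24 overlapping bigram windows for "hour hour":
  position 11–12: hour hour
  position 14–15: hour hour
  position 17–18: hour hour
  position 24–25: hour hour

4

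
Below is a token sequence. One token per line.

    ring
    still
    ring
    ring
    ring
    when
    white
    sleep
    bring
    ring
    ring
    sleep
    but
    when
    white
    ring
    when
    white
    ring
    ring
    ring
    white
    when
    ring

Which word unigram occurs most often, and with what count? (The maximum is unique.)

Unigram frequencies (highest first):
  ring: 11
  when: 4
  white: 4
  sleep: 2
  still: 1
  bring: 1
  … (1 more, each ≤ 1)

"ring", 11 times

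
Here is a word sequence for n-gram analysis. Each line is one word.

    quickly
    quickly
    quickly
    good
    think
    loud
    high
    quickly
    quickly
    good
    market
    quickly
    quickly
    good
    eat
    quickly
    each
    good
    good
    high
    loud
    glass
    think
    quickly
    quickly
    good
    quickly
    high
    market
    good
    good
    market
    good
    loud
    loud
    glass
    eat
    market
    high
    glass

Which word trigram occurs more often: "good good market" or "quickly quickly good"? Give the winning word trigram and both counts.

"good good market": 1 occurrence
"quickly quickly good": 4 occurrences

"quickly quickly good" (4 vs 1)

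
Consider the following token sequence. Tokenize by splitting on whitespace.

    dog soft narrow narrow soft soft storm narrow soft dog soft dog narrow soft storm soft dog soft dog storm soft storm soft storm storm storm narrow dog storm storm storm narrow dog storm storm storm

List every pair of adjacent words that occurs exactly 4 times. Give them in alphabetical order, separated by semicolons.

Bigram counts meeting the condition (exactly 4 times):
  soft dog: 4
  soft storm: 4

soft dog; soft storm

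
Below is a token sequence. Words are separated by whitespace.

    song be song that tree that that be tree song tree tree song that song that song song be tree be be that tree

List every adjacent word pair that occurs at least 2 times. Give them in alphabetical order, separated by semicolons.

Bigram counts meeting the condition (at least 2 times):
  be tree: 2
  song be: 2
  song that: 3
  that song: 2
  that tree: 2
  tree song: 2

be tree; song be; song that; that song; that tree; tree song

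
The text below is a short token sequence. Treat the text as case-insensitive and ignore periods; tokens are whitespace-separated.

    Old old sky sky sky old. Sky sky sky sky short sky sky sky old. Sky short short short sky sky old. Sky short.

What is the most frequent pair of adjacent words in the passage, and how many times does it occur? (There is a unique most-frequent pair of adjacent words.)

"sky sky", 8 times

Bigram frequencies (highest first):
  sky sky: 8
  old sky: 4
  sky old: 3
  sky short: 3
  short sky: 2
  short short: 2
  … (1 more, each ≤ 1)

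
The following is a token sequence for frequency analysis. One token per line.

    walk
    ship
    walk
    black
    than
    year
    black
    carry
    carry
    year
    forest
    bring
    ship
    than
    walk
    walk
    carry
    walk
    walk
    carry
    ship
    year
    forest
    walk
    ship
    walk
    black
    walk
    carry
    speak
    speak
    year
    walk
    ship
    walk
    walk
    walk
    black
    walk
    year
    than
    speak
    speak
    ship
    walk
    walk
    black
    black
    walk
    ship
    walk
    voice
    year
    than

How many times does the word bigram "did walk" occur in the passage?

Scanning the 53 overlapping bigram windows for "did walk":
  (none found)

0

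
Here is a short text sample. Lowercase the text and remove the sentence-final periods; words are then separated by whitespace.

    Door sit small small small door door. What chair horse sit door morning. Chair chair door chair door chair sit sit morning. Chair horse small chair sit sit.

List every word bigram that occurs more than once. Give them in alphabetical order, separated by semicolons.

Bigram counts meeting the condition (more than once):
  chair door: 2
  chair horse: 2
  chair sit: 2
  door chair: 2
  morning chair: 2
  sit sit: 2
  small small: 2

chair door; chair horse; chair sit; door chair; morning chair; sit sit; small small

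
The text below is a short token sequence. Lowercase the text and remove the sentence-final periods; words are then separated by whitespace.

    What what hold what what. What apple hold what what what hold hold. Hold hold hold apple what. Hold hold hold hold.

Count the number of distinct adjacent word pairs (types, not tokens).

8

22 tokens → 21 bigram windows in total.
Repeated bigrams (each contributes count−1 duplicates):
  hold hold: 7
  what what: 5
  what hold: 3
  hold what: 2
13 duplicate windows → 21 − 13 = 8 distinct.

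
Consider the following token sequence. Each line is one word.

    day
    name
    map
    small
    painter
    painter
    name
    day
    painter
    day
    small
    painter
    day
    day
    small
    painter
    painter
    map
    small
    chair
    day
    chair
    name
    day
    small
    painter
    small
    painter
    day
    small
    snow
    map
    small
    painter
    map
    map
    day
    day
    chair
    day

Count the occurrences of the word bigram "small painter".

6

Scanning the 39 overlapping bigram windows for "small painter":
  position 4–5: small painter
  position 11–12: small painter
  position 15–16: small painter
  position 25–26: small painter
  position 27–28: small painter
  position 33–34: small painter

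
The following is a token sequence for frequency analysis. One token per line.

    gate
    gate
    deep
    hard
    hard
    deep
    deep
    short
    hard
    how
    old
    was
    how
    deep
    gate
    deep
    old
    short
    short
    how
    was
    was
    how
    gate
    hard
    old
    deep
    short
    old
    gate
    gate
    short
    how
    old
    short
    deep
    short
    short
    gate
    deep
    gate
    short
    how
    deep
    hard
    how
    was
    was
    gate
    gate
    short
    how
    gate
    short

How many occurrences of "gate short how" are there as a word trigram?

Scanning the 52 overlapping trigram windows for "gate short how":
  position 31–33: gate short how
  position 41–43: gate short how
  position 50–52: gate short how

3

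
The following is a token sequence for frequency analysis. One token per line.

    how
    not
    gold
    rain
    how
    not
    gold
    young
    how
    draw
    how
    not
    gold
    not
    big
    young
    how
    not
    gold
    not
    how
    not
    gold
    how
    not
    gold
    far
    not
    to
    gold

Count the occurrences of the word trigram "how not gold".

6

Scanning the 28 overlapping trigram windows for "how not gold":
  position 1–3: how not gold
  position 5–7: how not gold
  position 11–13: how not gold
  position 17–19: how not gold
  position 21–23: how not gold
  position 24–26: how not gold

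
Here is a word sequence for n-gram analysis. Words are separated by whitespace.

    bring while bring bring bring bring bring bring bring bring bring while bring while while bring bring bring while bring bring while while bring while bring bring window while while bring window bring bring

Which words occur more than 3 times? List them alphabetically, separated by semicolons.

bring; while

Unigram counts meeting the condition (more than 3 times):
  bring: 22
  while: 10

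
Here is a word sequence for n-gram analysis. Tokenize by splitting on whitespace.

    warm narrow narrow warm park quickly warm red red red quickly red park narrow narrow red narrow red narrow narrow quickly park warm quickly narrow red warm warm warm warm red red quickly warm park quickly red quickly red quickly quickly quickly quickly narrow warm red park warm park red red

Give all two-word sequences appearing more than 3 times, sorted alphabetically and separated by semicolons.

red quickly; red red

Bigram counts meeting the condition (more than 3 times):
  red quickly: 4
  red red: 4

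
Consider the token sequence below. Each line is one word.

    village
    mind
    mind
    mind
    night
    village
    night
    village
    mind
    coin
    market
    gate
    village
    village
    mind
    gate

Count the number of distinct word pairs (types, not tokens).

16 tokens → 15 bigram windows in total.
Repeated bigrams (each contributes count−1 duplicates):
  village mind: 3
  mind mind: 2
  night village: 2
4 duplicate windows → 15 − 4 = 11 distinct.

11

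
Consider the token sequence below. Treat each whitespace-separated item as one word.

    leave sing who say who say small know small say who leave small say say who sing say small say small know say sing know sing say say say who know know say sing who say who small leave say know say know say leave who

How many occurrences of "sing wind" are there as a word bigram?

Scanning the 45 overlapping bigram windows for "sing wind":
  (none found)

0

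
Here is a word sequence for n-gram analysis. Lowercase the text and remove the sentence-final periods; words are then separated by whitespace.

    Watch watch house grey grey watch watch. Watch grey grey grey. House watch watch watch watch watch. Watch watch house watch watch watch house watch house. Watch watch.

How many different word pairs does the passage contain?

8

28 tokens → 27 bigram windows in total.
Repeated bigrams (each contributes count−1 duplicates):
  watch watch: 12
  house watch: 4
  watch house: 4
  grey grey: 3
19 duplicate windows → 27 − 19 = 8 distinct.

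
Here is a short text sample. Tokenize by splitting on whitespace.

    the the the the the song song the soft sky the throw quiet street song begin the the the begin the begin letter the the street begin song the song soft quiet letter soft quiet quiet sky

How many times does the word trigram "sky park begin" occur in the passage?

Scanning the 35 overlapping trigram windows for "sky park begin":
  (none found)

0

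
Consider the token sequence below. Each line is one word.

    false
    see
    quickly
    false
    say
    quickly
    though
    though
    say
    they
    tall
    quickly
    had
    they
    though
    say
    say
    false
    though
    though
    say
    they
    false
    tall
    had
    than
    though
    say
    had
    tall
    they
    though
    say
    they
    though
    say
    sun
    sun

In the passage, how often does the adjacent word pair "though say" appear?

Scanning the 37 overlapping bigram windows for "though say":
  position 8–9: though say
  position 15–16: though say
  position 20–21: though say
  position 27–28: though say
  position 32–33: though say
  position 35–36: though say

6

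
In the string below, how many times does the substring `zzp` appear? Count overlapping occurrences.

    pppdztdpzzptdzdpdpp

1

Sliding a length-3 window over the 19 characters (17 positions):
  position 9–11: zzp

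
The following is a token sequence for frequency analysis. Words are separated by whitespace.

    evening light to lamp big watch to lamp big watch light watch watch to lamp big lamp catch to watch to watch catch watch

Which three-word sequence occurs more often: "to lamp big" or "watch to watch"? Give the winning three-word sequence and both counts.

"to lamp big" (3 vs 1)

"to lamp big": 3 occurrences
"watch to watch": 1 occurrence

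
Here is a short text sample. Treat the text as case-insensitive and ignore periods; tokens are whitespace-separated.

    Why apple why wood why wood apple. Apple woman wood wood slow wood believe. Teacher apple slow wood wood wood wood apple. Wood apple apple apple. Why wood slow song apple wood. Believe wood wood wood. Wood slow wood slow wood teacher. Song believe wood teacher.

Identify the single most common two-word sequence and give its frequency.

Bigram frequencies (highest first):
  wood wood: 7
  wood slow: 4
  slow wood: 4
  why wood: 3
  wood apple: 3
  apple apple: 3
  … (16 more, each ≤ 2)

"wood wood", 7 times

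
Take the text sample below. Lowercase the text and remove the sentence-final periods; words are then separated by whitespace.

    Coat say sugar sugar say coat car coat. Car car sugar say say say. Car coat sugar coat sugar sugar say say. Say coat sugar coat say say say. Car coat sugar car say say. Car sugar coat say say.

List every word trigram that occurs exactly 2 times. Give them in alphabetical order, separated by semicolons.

car coat sugar; coat say say; coat sugar coat; say car coat; sugar coat say; sugar say say; sugar sugar say

Trigram counts meeting the condition (exactly 2 times):
  car coat sugar: 2
  coat say say: 2
  coat sugar coat: 2
  say car coat: 2
  sugar coat say: 2
  sugar say say: 2
  sugar sugar say: 2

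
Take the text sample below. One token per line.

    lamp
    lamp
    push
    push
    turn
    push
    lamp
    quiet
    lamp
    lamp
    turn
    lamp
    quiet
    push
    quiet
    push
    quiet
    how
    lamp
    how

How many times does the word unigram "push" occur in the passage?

Scanning the 20 tokens for "push":
  position 3: push
  position 4: push
  position 6: push
  position 14: push
  position 16: push

5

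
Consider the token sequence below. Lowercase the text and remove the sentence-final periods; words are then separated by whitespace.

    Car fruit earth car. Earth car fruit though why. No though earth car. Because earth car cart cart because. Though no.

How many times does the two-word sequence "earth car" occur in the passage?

Scanning the 20 overlapping bigram windows for "earth car":
  position 3–4: earth car
  position 5–6: earth car
  position 12–13: earth car
  position 15–16: earth car

4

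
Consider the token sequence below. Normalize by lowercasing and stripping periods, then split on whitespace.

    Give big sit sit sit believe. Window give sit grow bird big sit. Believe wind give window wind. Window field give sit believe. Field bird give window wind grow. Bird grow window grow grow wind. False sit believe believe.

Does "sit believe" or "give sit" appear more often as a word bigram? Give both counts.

"sit believe": 4 occurrences
"give sit": 2 occurrences

"sit believe" (4 vs 2)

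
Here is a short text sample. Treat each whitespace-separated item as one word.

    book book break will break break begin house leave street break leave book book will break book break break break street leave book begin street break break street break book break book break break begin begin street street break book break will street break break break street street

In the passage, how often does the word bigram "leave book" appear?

Scanning the 47 overlapping bigram windows for "leave book":
  position 12–13: leave book
  position 22–23: leave book

2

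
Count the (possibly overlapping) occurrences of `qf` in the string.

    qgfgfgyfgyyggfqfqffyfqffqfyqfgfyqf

6

Sliding a length-2 window over the 34 characters (33 positions):
  position 15–16: qf
  position 17–18: qf
  position 22–23: qf
  position 25–26: qf
  position 28–29: qf
  position 33–34: qf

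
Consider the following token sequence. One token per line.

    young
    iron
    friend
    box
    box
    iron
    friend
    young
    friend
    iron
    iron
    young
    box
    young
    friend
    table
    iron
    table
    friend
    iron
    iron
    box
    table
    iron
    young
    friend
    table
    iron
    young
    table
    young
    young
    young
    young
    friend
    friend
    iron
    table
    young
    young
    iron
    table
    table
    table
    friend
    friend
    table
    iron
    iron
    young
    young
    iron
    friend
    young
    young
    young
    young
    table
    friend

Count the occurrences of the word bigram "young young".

Scanning the 58 overlapping bigram windows for "young young":
  position 31–32: young young
  position 32–33: young young
  position 33–34: young young
  position 39–40: young young
  position 50–51: young young
  position 54–55: young young
  position 55–56: young young
  position 56–57: young young

8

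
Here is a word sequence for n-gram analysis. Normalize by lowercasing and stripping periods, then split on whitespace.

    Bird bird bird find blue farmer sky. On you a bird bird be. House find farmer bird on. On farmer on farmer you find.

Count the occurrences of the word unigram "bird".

Scanning the 24 tokens for "bird":
  position 1: bird
  position 2: bird
  position 3: bird
  position 11: bird
  position 12: bird
  position 17: bird

6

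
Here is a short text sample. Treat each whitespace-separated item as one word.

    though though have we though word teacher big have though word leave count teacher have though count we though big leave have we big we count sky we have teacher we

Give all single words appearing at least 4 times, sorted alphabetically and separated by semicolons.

Unigram counts meeting the condition (at least 4 times):
  have: 5
  though: 6
  we: 6

have; though; we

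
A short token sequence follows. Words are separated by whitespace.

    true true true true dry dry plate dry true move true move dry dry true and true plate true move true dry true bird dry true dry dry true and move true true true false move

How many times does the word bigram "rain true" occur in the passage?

Scanning the 35 overlapping bigram windows for "rain true":
  (none found)

0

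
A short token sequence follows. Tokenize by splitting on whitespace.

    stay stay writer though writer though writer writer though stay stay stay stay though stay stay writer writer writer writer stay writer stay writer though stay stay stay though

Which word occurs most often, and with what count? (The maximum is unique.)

Unigram frequencies (highest first):
  stay: 13
  writer: 10
  though: 6

"stay", 13 times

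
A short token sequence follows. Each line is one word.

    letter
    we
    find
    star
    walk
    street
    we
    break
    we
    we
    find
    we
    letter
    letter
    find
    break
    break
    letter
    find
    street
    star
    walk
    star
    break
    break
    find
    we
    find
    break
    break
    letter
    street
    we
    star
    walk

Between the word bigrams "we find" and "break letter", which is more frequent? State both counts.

"we find": 3 occurrences
"break letter": 2 occurrences

"we find" (3 vs 2)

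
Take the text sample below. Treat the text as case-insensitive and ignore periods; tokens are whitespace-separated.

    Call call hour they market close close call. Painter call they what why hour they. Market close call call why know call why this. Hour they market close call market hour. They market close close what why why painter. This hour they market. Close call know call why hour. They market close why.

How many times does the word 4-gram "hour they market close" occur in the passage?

Scanning the 50 overlapping 4-gram windows for "hour they market close":
  position 3–6: hour they market close
  position 14–17: hour they market close
  position 25–28: hour they market close
  position 31–34: hour they market close
  position 41–44: hour they market close
  position 49–52: hour they market close

6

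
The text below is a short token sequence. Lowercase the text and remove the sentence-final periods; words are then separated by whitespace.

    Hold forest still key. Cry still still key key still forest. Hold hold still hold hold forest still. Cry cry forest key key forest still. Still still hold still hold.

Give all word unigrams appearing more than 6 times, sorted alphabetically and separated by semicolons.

Unigram counts meeting the condition (more than 6 times):
  hold: 7
  still: 10

hold; still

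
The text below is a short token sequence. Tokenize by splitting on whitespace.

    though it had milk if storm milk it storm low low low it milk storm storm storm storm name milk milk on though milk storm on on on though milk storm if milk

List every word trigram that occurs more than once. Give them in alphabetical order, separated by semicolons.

on though milk; storm storm storm; though milk storm

Trigram counts meeting the condition (more than once):
  on though milk: 2
  storm storm storm: 2
  though milk storm: 2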